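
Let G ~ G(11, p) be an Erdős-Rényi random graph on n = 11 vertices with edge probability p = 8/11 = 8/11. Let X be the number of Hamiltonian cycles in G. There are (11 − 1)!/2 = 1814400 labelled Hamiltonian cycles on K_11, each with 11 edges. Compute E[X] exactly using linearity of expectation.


K_11 has (11 − 1)!/2 = 1814400 labelled Hamiltonian cycles.
For each such Hamiltonian cycle H, let X_H = 1 if all 11 edges of H are present in G. Then P[X_H = 1] = p^{11} = (8/11)^{11} = 8589934592/285311670611.
By linearity of expectation: E[X] = Σ_H E[X_H] = 1814400 · p^{11} = 1814400 · 8589934592/285311670611 = 15585577323724800/285311670611.
Numerically: E[X] ≈ 54626.5.

E[X] = 1814400 · (8/11)^{11} = 15585577323724800/285311670611 ≈ 54626.5.


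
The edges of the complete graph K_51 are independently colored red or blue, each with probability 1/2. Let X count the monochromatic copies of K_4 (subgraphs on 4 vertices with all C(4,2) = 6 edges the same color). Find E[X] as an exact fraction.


Let X = Σ_S X_S over the C(51, 4) = 249900 subsets S of size 4, where X_S = 1 if the K_4 on S is monochromatic.
For a fixed S, the K_4 on S has C(4, 2) = 6 edges. P[all 6 edges red] = (1/2)^6, and likewise for blue, so P[monochromatic] = 2·(1/2)^6 = 2^{1 − 6} = 1/32.
Summing: E[X] = C(51, 4) · 2^{1 − 6} = 249900 · 1/32 = 62475/8.
Numerically: E[X] ≈ 7809.37500.

E[X] = C(51,4)·2^(1−C(4,2)) = 62475/8 ≈ 7809.37500.


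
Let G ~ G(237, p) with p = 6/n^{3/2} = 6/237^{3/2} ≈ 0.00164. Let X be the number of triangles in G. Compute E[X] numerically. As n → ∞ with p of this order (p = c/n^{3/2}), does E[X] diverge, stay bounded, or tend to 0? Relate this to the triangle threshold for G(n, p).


Number of potential triangles: C(237, 3) = 2190670.
Each occurs with probability p³ ≈ (0.00164)³ ≈ 4.44720e-09.
By linearity: E[X] = C(237, 3)·p³ ≈ 2190670 · 4.44720e-09 ≈ 0.010.
Since α = 3/2 > 1, p = c/n^{3/2} = o(1/n) is below the triangle threshold p ~ 1/n. Asymptotically E[X] ~ (c³/6)·n^{3(1−α)} = (6³/6)·n^{-1.5} → 0, so by Markov's inequality G has no triangles w.h.p.

E[X] ≈ 0.010; in regime p = Θ(1/n^{3/2}) E[X] tends to 0 (below the triangle threshold p ~ 1/n).


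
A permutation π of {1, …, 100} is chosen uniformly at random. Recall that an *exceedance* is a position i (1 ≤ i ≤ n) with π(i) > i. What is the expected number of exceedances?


Write X = Σ_{i=1}^{100} X_i, where X_i = 1_{π(i) > i}.
For each fixed i, π(i) is uniform over {1, …, 100} (marginal of a uniform permutation), so P[π(i) > i] = (n − i)/n. Summing: Σ_{i=1}^{100} (n − i)/n = (0 + 1 + … + 99)/100 = 100(100 − 1)/(2·100) = (100 − 1)/2.
Hence E[X] = Σ_{i=1}^{100} (100 − i)/100 = 99/2 ≈ 49.500.

E[X] = 99/2 = 49.500.


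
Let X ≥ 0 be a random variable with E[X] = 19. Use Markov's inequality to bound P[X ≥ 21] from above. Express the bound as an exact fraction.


μ = E[X] = 19, a = 21.
Markov: P[X ≥ 21] ≤ μ/a = (19)/21 = 19/21.
Numerically: ≈ 0.905.
(Since a = 21 > μ = 19.000, the bound 19/21 is < 1 and informative.)

P[X ≥ 21] ≤ 19/21 ≈ 0.905.


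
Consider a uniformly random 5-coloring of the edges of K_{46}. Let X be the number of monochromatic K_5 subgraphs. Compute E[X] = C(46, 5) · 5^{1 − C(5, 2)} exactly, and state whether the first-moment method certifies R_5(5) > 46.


E[X] = C(46, 5) · 5^{1 − 10} = 1370754 · 5^{−9} = 1370754/1953125.
As a reduced fraction: E[X] = 1370754/1953125 ≈ 0.7018260.
Is E[X] < 1? YES.
Since E[X] < 1, there exists a 5-coloring of K_{46} with no monochromatic K_5; hence R_5(5) > 46.

E[X] = 1370754/1953125 ≈ 0.7018260; E[X] < 1, so R_5(5) > 46.


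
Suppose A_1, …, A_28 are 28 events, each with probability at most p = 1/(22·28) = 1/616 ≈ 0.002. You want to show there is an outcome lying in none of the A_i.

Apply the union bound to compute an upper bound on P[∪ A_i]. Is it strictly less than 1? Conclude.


Union bound: P[∪_{i=1}^{28} A_i] ≤ Σ_i P[A_i] ≤ 28·p = 28·(1/616) = 1/22.
Numerically: 1/22 ≈ 0.045.
Is 1/22 < 1? YES.
Since P[∪ A_i] ≤ 1/22 < 1, the complement has P[∩ A_i^c] ≥ 1 − 1/22 = 21/22 > 0, so some outcome avoids every A_i.

28·p = 1/22 ≈ 0.045; existence CERTIFIED by the union bound.


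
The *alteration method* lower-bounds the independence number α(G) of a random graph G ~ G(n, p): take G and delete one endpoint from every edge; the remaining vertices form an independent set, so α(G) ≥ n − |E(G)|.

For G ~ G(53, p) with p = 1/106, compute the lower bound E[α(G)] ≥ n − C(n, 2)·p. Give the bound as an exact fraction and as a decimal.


E[|E(G)|] = C(53, 2)·p = 1378 · (1/106) = 13.
E[α(G)] ≥ n − E[|E(G)|] = 53 − 13 = 40.
Numerically: ≈ 40.0000.
(This is only a lower bound; the true E[α(G)] may be larger.)

E[α(G)] ≥ 40 ≈ 40.0000.


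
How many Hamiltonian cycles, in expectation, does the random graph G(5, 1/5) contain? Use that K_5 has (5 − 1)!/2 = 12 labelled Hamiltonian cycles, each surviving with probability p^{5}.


K_5 has (5 − 1)!/2 = 12 labelled Hamiltonian cycles.
For each such Hamiltonian cycle H, let X_H = 1 if all 5 edges of H are present in G. Then P[X_H = 1] = p^{5} = (1/5)^{5} = 1/3125.
Summing the indicators: E[X] = Σ_H E[X_H] = 12 · p^{5} = 12 · 1/3125 = 12/3125.
Numerically: E[X] ≈ 0.00384.

E[X] = 12 · (1/5)^{5} = 12/3125 ≈ 0.00384.


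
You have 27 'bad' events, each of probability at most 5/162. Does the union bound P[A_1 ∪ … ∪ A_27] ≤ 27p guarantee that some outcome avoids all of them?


Union bound: P[∪_{i=1}^{27} A_i] ≤ Σ_i P[A_i] ≤ 27·p = 27·(5/162) = 5/6.
Numerically: 5/6 ≈ 0.83333.
Is 5/6 < 1? YES.
Since P[∪ A_i] ≤ 5/6 < 1, the complement has P[∩ A_i^c] ≥ 1 − 5/6 = 1/6 > 0, so some outcome avoids every A_i.

27·p = 5/6 ≈ 0.83333; existence CERTIFIED by the union bound.


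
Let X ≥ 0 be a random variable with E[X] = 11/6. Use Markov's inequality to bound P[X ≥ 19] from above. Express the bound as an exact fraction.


μ = E[X] = 11/6, a = 19.
Markov: P[X ≥ 19] ≤ μ/a = (11/6)/19 = 11/114.
Numerically: ≈ 0.096491.
(Since a = 19 > μ = 1.833333, the bound 11/114 is < 1 and informative.)

P[X ≥ 19] ≤ 11/114 ≈ 0.096491.


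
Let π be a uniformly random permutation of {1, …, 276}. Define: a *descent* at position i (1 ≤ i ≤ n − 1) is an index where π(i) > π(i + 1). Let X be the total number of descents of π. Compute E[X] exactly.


Write X = Σ X_I over i = 1, …, 275, with X_I the indicator of one descent.
There are 275 indicators.
For each fixed i, the pair (π(i), π(i+1)) is a uniformly random ordered pair of distinct values from {1, …, 276}; by symmetry P[π(i) > π(i+1)] = 1/2.
By linearity: E[X] = 275 · (1/2) = (276 − 1) · (1/2) = 275/2 ≈ 137.500000.

E[X] = 275/2 = 137.500000.


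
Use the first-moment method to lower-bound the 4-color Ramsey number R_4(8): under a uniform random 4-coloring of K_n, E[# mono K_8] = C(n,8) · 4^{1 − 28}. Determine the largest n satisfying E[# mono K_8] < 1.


We need C(n, 8) · 4^{1 − 28} < 1, i.e. C(n, 8) < 4^{28 − 1} = 18014398509481984.
Check values of n near the boundary:
  n = 404: C(404, 8) = 16415071523485570; 16415071523485570 < 18014398509481984? YES
  n = 405: C(405, 8) = 16745853821188050; 16745853821188050 < 18014398509481984? YES
  n = 406: C(406, 8) = 17082453897995850; 17082453897995850 < 18014398509481984? YES
  n = 407: C(407, 8) = 17424959239309050; 17424959239309050 < 18014398509481984? YES
  n = 408: C(408, 8) = 17773458424095231; 17773458424095231 < 18014398509481984? YES
  n = 409: C(409, 8) = 18128041135797879; 18128041135797879 < 18014398509481984? NO
  n = 410: C(410, 8) = 18488798173326195; 18488798173326195 < 18014398509481984? NO
  n = 411: C(411, 8) = 18855821462126715; 18855821462126715 < 18014398509481984? NO
The largest n with C(n, 8) < 18014398509481984 is n = 408 (where E[X] = 17773458424095231/18014398509481984 ≈ 0.9866). Hence R_4(8) > 408, i.e. R_4(8) ≥ 409.

Largest n = 408; hence R_4(8) > 408.


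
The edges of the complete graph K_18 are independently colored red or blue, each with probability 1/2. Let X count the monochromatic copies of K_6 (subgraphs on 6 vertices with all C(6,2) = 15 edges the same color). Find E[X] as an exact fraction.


Let X = Σ_S X_S over the C(18, 6) = 18564 subsets S of size 6, where X_S = 1 if the K_6 on S is monochromatic.
For a fixed S, the K_6 on S has C(6, 2) = 15 edges. P[all 15 edges red] = (1/2)^15, and likewise for blue, so P[monochromatic] = 2·(1/2)^15 = 2^{1 − 15} = 1/16384.
By linearity: E[X] = C(18, 6) · 2^{1 − 15} = 18564 · 1/16384 = 4641/4096.
Numerically: E[X] ≈ 1.133.

E[X] = C(18,6)·2^(1−C(6,2)) = 4641/4096 ≈ 1.133.


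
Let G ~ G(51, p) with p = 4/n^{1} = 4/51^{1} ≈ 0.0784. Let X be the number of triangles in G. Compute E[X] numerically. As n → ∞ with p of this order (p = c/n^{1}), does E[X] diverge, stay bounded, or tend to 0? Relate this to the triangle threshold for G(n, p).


Number of potential triangles: C(51, 3) = 20825.
Each occurs with probability p³ ≈ (0.0784)³ ≈ 4.82469e-04.
By linearity: E[X] = C(51, 3)·p³ ≈ 20825 · 4.82469e-04 ≈ 10.047.
Here α = 1, so p = 4/n is exactly at the triangle threshold p ~ 1/n. Asymptotically E[X] → c³/6 = 4³/6 = 32/3 ≈ 10.667, a bounded constant. In this regime the triangle count is asymptotically Poisson(c³/6).

E[X] ≈ 10.047; in regime p = Θ(1/n^{1}) E[X] stays bounded (at the triangle threshold p ~ 1/n).


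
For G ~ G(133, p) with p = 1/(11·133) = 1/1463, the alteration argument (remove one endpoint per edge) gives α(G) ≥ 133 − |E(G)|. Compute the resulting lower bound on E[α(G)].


E[|E(G)|] = C(133, 2)·p = 8778 · (1/1463) = 6.
E[α(G)] ≥ n − E[|E(G)|] = 133 − 6 = 127.
Numerically: ≈ 127.00000.
(This is only a lower bound; the true E[α(G)] may be larger.)

E[α(G)] ≥ 127 ≈ 127.00000.


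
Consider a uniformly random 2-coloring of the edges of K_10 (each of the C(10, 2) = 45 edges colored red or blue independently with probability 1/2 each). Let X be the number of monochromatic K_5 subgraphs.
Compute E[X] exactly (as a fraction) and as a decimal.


Let X = Σ_S X_S over the C(10, 5) = 252 subsets S of size 5, where X_S = 1 if the K_5 on S is monochromatic.
For a fixed S, the K_5 on S has C(5, 2) = 10 edges. P[all 10 edges red] = (1/2)^10, and likewise for blue, so P[monochromatic] = 2·(1/2)^10 = 2^{1 − 10} = 1/512.
By linearity of expectation: E[X] = C(10, 5) · 2^{1 − 10} = 252 · 1/512 = 63/128.
Numerically: E[X] ≈ 0.49219.

E[X] = C(10,5)·2^(1−C(5,2)) = 63/128 ≈ 0.49219.


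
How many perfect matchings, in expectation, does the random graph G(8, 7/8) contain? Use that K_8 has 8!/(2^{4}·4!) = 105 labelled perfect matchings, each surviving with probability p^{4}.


K_8 has 8!/(2^{4}·4!) = 105 labelled perfect matchings.
For each such perfect matching H, let X_H = 1 if all 4 edges of H are present in G. Then P[X_H = 1] = p^{4} = (7/8)^{4} = 2401/4096.
By linearity of expectation: E[X] = Σ_H E[X_H] = 105 · p^{4} = 105 · 2401/4096 = 252105/4096.
Numerically: E[X] ≈ 61.55.

E[X] = 105 · (7/8)^{4} = 252105/4096 ≈ 61.55.


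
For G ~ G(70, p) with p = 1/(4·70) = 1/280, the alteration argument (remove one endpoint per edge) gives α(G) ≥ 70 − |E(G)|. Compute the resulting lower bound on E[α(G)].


E[|E(G)|] = C(70, 2)·p = 2415 · (1/280) = 69/8.
E[α(G)] ≥ n − E[|E(G)|] = 70 − 69/8 = 491/8.
Numerically: ≈ 61.375.
(This is only a lower bound; the true E[α(G)] may be larger.)

E[α(G)] ≥ 491/8 ≈ 61.375.


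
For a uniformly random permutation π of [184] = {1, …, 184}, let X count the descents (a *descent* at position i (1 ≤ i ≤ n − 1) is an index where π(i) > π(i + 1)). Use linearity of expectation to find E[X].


Write X = Σ X_I over i = 1, …, 183, with X_I the indicator of one descent.
There are 183 indicators.
For each fixed i, the pair (π(i), π(i+1)) is a uniformly random ordered pair of distinct values from {1, …, 184}; by symmetry P[π(i) > π(i+1)] = 1/2.
By linearity: E[X] = 183 · (1/2) = (184 − 1) · (1/2) = 183/2 ≈ 91.500000.

E[X] = 183/2 = 91.500000.


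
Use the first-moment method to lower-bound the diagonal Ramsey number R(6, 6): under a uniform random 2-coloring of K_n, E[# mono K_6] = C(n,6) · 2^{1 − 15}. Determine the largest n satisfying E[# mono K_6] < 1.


We need C(n, 6) · 2^{1 − 15} < 1, i.e. C(n, 6) < 2^{15 − 1} = 16384.
Check values of n near the boundary:
  n = 12: C(12, 6) = 924; 924 < 16384? YES
  n = 13: C(13, 6) = 1716; 1716 < 16384? YES
  n = 14: C(14, 6) = 3003; 3003 < 16384? YES
  n = 15: C(15, 6) = 5005; 5005 < 16384? YES
  n = 16: C(16, 6) = 8008; 8008 < 16384? YES
  n = 17: C(17, 6) = 12376; 12376 < 16384? YES
  n = 18: C(18, 6) = 18564; 18564 < 16384? NO
  n = 19: C(19, 6) = 27132; 27132 < 16384? NO
  n = 20: C(20, 6) = 38760; 38760 < 16384? NO
The largest n with C(n, 6) < 16384 is n = 17 (where E[X] = 1547/2048 ≈ 0.75537). Hence R(6, 6) > 17, i.e. R(6, 6) ≥ 18.

Largest n = 17; hence R(6, 6) > 17.


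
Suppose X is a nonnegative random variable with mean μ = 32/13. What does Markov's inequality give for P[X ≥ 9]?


μ = E[X] = 32/13, a = 9.
Markov: P[X ≥ 9] ≤ μ/a = (32/13)/9 = 32/117.
Numerically: ≈ 0.27350.
(Since a = 9 > μ = 2.46154, the bound 32/117 is < 1 and informative.)

P[X ≥ 9] ≤ 32/117 ≈ 0.27350.


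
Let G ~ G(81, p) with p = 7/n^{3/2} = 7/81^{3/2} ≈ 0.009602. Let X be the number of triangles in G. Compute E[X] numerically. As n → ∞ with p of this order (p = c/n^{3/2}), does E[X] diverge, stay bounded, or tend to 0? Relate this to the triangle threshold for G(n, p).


Number of potential triangles: C(81, 3) = 85320.
Each occurs with probability p³ ≈ (0.009602)³ ≈ 8.853430e-07.
By linearity: E[X] = C(81, 3)·p³ ≈ 85320 · 8.853430e-07 ≈ 0.0755.
Since α = 3/2 > 1, p = c/n^{3/2} = o(1/n) is below the triangle threshold p ~ 1/n. Asymptotically E[X] ~ (c³/6)·n^{3(1−α)} = (7³/6)·n^{-1.5} → 0, so by Markov's inequality G has no triangles w.h.p.

E[X] ≈ 0.0755; in regime p = Θ(1/n^{3/2}) E[X] tends to 0 (below the triangle threshold p ~ 1/n).


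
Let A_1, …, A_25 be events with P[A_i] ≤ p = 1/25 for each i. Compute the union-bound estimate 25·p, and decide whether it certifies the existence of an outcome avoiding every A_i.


Union bound: P[∪_{i=1}^{25} A_i] ≤ Σ_i P[A_i] ≤ 25·p = 25·(1/25) = 1.
Numerically: 1 ≈ 1.000.
Is 1 < 1? NO.
Since the bound 1 is ≥ 1, the union bound is uninformative here; it does NOT by itself certify existence.

25·p = 1 ≈ 1.000; existence NOT certified by the union bound.


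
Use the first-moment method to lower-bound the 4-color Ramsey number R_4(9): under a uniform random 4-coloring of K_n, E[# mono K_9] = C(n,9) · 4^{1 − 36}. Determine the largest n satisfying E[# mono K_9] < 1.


We need C(n, 9) · 4^{1 − 36} < 1, i.e. C(n, 9) < 4^{36 − 1} = 1180591620717411303424.
Check values of n near the boundary:
  n = 908: C(908, 9) = 1111058428637338083100; 1111058428637338083100 < 1180591620717411303424? YES
  n = 909: C(909, 9) = 1122169012923711463931; 1122169012923711463931 < 1180591620717411303424? YES
  n = 910: C(910, 9) = 1133378248346922788210; 1133378248346922788210 < 1180591620717411303424? YES
  n = 911: C(911, 9) = 1144686900492291197405; 1144686900492291197405 < 1180591620717411303424? YES
  n = 912: C(912, 9) = 1156095740032081475120; 1156095740032081475120 < 1180591620717411303424? YES
  n = 913: C(913, 9) = 1167605542753639808390; 1167605542753639808390 < 1180591620717411303424? YES
  n = 914: C(914, 9) = 1179217089587653905932; 1179217089587653905932 < 1180591620717411303424? YES
  n = 915: C(915, 9) = 1190931166636537885130; 1190931166636537885130 < 1180591620717411303424? NO
  n = 916: C(916, 9) = 1202748565202942340440; 1202748565202942340440 < 1180591620717411303424? NO
The largest n with C(n, 9) < 1180591620717411303424 is n = 914 (where E[X] = 294804272396913476483/295147905179352825856 ≈ 0.998836). Hence R_4(9) > 914, i.e. R_4(9) ≥ 915.

Largest n = 914; hence R_4(9) > 914.


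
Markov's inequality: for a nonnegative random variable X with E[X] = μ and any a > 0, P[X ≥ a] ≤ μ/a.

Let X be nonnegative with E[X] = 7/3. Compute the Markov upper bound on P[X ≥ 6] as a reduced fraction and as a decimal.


μ = E[X] = 7/3, a = 6.
Markov: P[X ≥ 6] ≤ μ/a = (7/3)/6 = 7/18.
Numerically: ≈ 0.388889.
(Since a = 6 > μ = 2.333333, the bound 7/18 is < 1 and informative.)

P[X ≥ 6] ≤ 7/18 ≈ 0.388889.


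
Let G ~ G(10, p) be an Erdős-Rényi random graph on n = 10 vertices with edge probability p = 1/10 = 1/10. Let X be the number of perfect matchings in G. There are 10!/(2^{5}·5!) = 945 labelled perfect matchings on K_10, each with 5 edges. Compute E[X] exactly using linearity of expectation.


K_10 has 10!/(2^{5}·5!) = 945 labelled perfect matchings.
For each such perfect matching H, let X_H = 1 if all 5 edges of H are present in G. Then P[X_H = 1] = p^{5} = (1/10)^{5} = 1/100000.
By linearity: E[X] = Σ_H E[X_H] = 945 · p^{5} = 945 · 1/100000 = 189/20000.
Numerically: E[X] ≈ 0.00945.

E[X] = 945 · (1/10)^{5} = 189/20000 ≈ 0.00945.


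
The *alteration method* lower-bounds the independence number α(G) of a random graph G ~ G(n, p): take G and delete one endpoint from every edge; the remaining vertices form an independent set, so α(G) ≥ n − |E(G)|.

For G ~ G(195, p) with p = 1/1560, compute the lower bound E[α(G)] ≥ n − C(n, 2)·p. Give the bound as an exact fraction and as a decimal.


E[|E(G)|] = C(195, 2)·p = 18915 · (1/1560) = 97/8.
E[α(G)] ≥ n − E[|E(G)|] = 195 − 97/8 = 1463/8.
Numerically: ≈ 182.875000.
(This is only a lower bound; the true E[α(G)] may be larger.)

E[α(G)] ≥ 1463/8 ≈ 182.875000.


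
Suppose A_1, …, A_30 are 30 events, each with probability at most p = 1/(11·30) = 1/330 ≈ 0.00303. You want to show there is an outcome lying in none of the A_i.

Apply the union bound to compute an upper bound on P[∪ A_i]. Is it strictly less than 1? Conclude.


Union bound: P[∪_{i=1}^{30} A_i] ≤ Σ_i P[A_i] ≤ 30·p = 30·(1/330) = 1/11.
Numerically: 1/11 ≈ 0.09091.
Is 1/11 < 1? YES.
Since P[∪ A_i] ≤ 1/11 < 1, the complement has P[∩ A_i^c] ≥ 1 − 1/11 = 10/11 > 0, so some outcome avoids every A_i.

30·p = 1/11 ≈ 0.09091; existence CERTIFIED by the union bound.


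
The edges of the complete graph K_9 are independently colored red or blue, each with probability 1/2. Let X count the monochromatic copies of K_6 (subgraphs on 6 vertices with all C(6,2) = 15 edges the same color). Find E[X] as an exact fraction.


Let X = Σ_S X_S over the C(9, 6) = 84 subsets S of size 6, where X_S = 1 if the K_6 on S is monochromatic.
For a fixed S, the K_6 on S has C(6, 2) = 15 edges. P[all 15 edges red] = (1/2)^15, and likewise for blue, so P[monochromatic] = 2·(1/2)^15 = 2^{1 − 15} = 1/16384.
By linearity of expectation: E[X] = C(9, 6) · 2^{1 − 15} = 84 · 1/16384 = 21/4096.
Numerically: E[X] ≈ 0.005127.

E[X] = C(9,6)·2^(1−C(6,2)) = 21/4096 ≈ 0.005127.


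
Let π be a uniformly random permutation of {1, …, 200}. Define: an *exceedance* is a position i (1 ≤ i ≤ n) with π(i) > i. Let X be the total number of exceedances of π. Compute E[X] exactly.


Write X = Σ_{i=1}^{200} X_i, where X_i = 1_{π(i) > i}.
For each fixed i, π(i) is uniform over {1, …, 200} (marginal of a uniform permutation), so P[π(i) > i] = (n − i)/n. Summing: Σ_{i=1}^{200} (n − i)/n = (0 + 1 + … + 199)/200 = 200(200 − 1)/(2·200) = (200 − 1)/2.
Hence E[X] = Σ_{i=1}^{200} (200 − i)/200 = 199/2 ≈ 99.500000.

E[X] = 199/2 = 99.500000.


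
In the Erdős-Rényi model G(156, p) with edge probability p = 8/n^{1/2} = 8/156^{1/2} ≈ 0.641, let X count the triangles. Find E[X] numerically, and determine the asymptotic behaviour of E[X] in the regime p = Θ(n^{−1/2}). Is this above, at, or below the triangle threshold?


Number of potential triangles: C(156, 3) = 620620.
Each occurs with probability p³ ≈ (0.641)³ ≈ 2.62774e-01.
By linearity: E[X] = C(156, 3)·p³ ≈ 620620 · 2.62774e-01 ≈ 163083.052.
Since α = 1/2 < 1, p = c/n^{1/2} ≫ 1/n is above the triangle threshold p ~ 1/n. Asymptotically E[X] ~ (c³/6)·n^{3(1−α)} = (8³/6)·n^{1.5} → ∞; triangles are abundant w.h.p.

E[X] ≈ 163083.052; in regime p = Θ(1/n^{1/2}) E[X] diverges (above the triangle threshold p ~ 1/n).


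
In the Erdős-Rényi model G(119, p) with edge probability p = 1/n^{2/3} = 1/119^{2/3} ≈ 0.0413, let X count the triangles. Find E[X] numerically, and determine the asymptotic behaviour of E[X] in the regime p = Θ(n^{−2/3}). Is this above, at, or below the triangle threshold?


Number of potential triangles: C(119, 3) = 273819.
Each occurs with probability p³ ≈ (0.0413)³ ≈ 7.06165e-05.
By linearity: E[X] = C(119, 3)·p³ ≈ 273819 · 7.06165e-05 ≈ 19.336.
Since α = 2/3 < 1, p = c/n^{2/3} ≫ 1/n is above the triangle threshold p ~ 1/n. Asymptotically E[X] ~ (c³/6)·n^{3(1−α)} = (1³/6)·n^{1} → ∞; triangles are abundant w.h.p.

E[X] ≈ 19.336; in regime p = Θ(1/n^{2/3}) E[X] diverges (above the triangle threshold p ~ 1/n).


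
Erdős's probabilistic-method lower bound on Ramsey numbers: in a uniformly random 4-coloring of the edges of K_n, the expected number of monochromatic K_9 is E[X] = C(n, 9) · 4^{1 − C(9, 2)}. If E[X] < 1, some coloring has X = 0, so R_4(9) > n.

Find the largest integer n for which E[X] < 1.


We need C(n, 9) · 4^{1 − 36} < 1, i.e. C(n, 9) < 4^{36 − 1} = 1180591620717411303424.
Check values of n near the boundary:
  n = 913: C(913, 9) = 1167605542753639808390; 1167605542753639808390 < 1180591620717411303424? YES
  n = 914: C(914, 9) = 1179217089587653905932; 1179217089587653905932 < 1180591620717411303424? YES
  n = 915: C(915, 9) = 1190931166636537885130; 1190931166636537885130 < 1180591620717411303424? NO
  n = 916: C(916, 9) = 1202748565202942340440; 1202748565202942340440 < 1180591620717411303424? NO
The largest n with C(n, 9) < 1180591620717411303424 is n = 914 (where E[X] = 294804272396913476483/295147905179352825856 ≈ 0.9988). Hence R_4(9) > 914, i.e. R_4(9) ≥ 915.

Largest n = 914; hence R_4(9) > 914.


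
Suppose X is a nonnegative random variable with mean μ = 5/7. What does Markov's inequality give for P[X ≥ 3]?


μ = E[X] = 5/7, a = 3.
Markov: P[X ≥ 3] ≤ μ/a = (5/7)/3 = 5/21.
Numerically: ≈ 0.238095.
(Since a = 3 > μ = 0.714286, the bound 5/21 is < 1 and informative.)

P[X ≥ 3] ≤ 5/21 ≈ 0.238095.


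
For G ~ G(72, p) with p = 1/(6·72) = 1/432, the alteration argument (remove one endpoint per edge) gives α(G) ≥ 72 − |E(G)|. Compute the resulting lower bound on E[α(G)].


E[|E(G)|] = C(72, 2)·p = 2556 · (1/432) = 71/12.
E[α(G)] ≥ n − E[|E(G)|] = 72 − 71/12 = 793/12.
Numerically: ≈ 66.083.
(This is only a lower bound; the true E[α(G)] may be larger.)

E[α(G)] ≥ 793/12 ≈ 66.083.


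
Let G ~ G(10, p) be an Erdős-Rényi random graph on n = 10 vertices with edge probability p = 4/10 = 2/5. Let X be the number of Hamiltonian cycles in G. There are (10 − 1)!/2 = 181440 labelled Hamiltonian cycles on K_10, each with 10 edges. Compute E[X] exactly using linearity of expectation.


K_10 has (10 − 1)!/2 = 181440 labelled Hamiltonian cycles.
For each such Hamiltonian cycle H, let X_H = 1 if all 10 edges of H are present in G. Then P[X_H = 1] = p^{10} = (2/5)^{10} = 1024/9765625.
By linearity: E[X] = Σ_H E[X_H] = 181440 · p^{10} = 181440 · 1024/9765625 = 37158912/1953125.
Numerically: E[X] ≈ 19.025.

E[X] = 181440 · (2/5)^{10} = 37158912/1953125 ≈ 19.025.


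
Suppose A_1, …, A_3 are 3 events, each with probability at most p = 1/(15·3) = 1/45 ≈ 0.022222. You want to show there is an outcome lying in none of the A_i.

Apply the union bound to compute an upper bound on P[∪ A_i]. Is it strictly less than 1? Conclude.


Union bound: P[∪_{i=1}^{3} A_i] ≤ Σ_i P[A_i] ≤ 3·p = 3·(1/45) = 1/15.
Numerically: 1/15 ≈ 0.066667.
Is 1/15 < 1? YES.
Since P[∪ A_i] ≤ 1/15 < 1, the complement has P[∩ A_i^c] ≥ 1 − 1/15 = 14/15 > 0, so some outcome avoids every A_i.

3·p = 1/15 ≈ 0.066667; existence CERTIFIED by the union bound.


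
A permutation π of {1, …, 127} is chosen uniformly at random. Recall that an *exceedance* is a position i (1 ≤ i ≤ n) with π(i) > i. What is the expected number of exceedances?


Write X = Σ_{i=1}^{127} X_i, where X_i = 1_{π(i) > i}.
For each fixed i, π(i) is uniform over {1, …, 127} (marginal of a uniform permutation), so P[π(i) > i] = (n − i)/n. Summing: Σ_{i=1}^{127} (n − i)/n = (0 + 1 + … + 126)/127 = 127(127 − 1)/(2·127) = (127 − 1)/2.
Hence E[X] = Σ_{i=1}^{127} (127 − i)/127 = 63 ≈ 63.0000.

E[X] = 63 = 63.0000.


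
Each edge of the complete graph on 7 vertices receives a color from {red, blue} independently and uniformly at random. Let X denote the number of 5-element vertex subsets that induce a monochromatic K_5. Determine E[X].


Let X = Σ_S X_S over the C(7, 5) = 21 subsets S of size 5, where X_S = 1 if the K_5 on S is monochromatic.
For a fixed S, the K_5 on S has C(5, 2) = 10 edges. P[all 10 edges red] = (1/2)^10, and likewise for blue, so P[monochromatic] = 2·(1/2)^10 = 2^{1 − 10} = 1/512.
By linearity of expectation: E[X] = C(7, 5) · 2^{1 − 10} = 21 · 1/512 = 21/512.
Numerically: E[X] ≈ 0.041.

E[X] = C(7,5)·2^(1−C(5,2)) = 21/512 ≈ 0.041.


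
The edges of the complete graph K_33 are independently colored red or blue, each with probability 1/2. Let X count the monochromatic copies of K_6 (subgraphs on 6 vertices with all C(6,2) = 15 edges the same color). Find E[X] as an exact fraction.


Let X = Σ_S X_S over the C(33, 6) = 1107568 subsets S of size 6, where X_S = 1 if the K_6 on S is monochromatic.
For a fixed S, the K_6 on S has C(6, 2) = 15 edges. P[all 15 edges red] = (1/2)^15, and likewise for blue, so P[monochromatic] = 2·(1/2)^15 = 2^{1 − 15} = 1/16384.
Summing: E[X] = C(33, 6) · 2^{1 − 15} = 1107568 · 1/16384 = 69223/1024.
Numerically: E[X] ≈ 67.601.

E[X] = C(33,6)·2^(1−C(6,2)) = 69223/1024 ≈ 67.601.


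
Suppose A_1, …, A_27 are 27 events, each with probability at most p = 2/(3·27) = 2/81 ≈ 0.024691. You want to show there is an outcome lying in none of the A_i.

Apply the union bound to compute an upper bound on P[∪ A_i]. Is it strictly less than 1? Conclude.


Union bound: P[∪_{i=1}^{27} A_i] ≤ Σ_i P[A_i] ≤ 27·p = 27·(2/81) = 2/3.
Numerically: 2/3 ≈ 0.666667.
Is 2/3 < 1? YES.
Since P[∪ A_i] ≤ 2/3 < 1, the complement has P[∩ A_i^c] ≥ 1 − 2/3 = 1/3 > 0, so some outcome avoids every A_i.

27·p = 2/3 ≈ 0.666667; existence CERTIFIED by the union bound.


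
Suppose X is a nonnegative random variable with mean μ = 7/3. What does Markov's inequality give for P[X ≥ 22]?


μ = E[X] = 7/3, a = 22.
Markov: P[X ≥ 22] ≤ μ/a = (7/3)/22 = 7/66.
Numerically: ≈ 0.1061.
(Since a = 22 > μ = 2.3333, the bound 7/66 is < 1 and informative.)

P[X ≥ 22] ≤ 7/66 ≈ 0.1061.


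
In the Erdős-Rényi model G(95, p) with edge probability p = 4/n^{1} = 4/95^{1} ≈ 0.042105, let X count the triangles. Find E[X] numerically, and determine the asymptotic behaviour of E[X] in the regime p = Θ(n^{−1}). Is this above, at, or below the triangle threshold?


Number of potential triangles: C(95, 3) = 138415.
Each occurs with probability p³ ≈ (0.042105)³ ≈ 7.4646450e-05.
By linearity: E[X] = C(95, 3)·p³ ≈ 138415 · 7.4646450e-05 ≈ 10.33219.
Here α = 1, so p = 4/n is exactly at the triangle threshold p ~ 1/n. Asymptotically E[X] → c³/6 = 4³/6 = 32/3 ≈ 10.66667, a bounded constant. In this regime the triangle count is asymptotically Poisson(c³/6).

E[X] ≈ 10.33219; in regime p = Θ(1/n^{1}) E[X] stays bounded (at the triangle threshold p ~ 1/n).


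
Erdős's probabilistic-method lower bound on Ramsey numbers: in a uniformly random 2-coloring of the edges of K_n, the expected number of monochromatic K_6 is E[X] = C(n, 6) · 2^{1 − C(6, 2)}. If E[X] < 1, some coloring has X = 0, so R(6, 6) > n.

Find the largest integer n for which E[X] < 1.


We need C(n, 6) · 2^{1 − 15} < 1, i.e. C(n, 6) < 2^{15 − 1} = 16384.
Check values of n near the boundary:
  n = 11: C(11, 6) = 462; 462 < 16384? YES
  n = 12: C(12, 6) = 924; 924 < 16384? YES
  n = 13: C(13, 6) = 1716; 1716 < 16384? YES
  n = 14: C(14, 6) = 3003; 3003 < 16384? YES
  n = 15: C(15, 6) = 5005; 5005 < 16384? YES
  n = 16: C(16, 6) = 8008; 8008 < 16384? YES
  n = 17: C(17, 6) = 12376; 12376 < 16384? YES
  n = 18: C(18, 6) = 18564; 18564 < 16384? NO
The largest n with C(n, 6) < 16384 is n = 17 (where E[X] = 1547/2048 ≈ 0.7553711). Hence R(6, 6) > 17, i.e. R(6, 6) ≥ 18.

Largest n = 17; hence R(6, 6) > 17.


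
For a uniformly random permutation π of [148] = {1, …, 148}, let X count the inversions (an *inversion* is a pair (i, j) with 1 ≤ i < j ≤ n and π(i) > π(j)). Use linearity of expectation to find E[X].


Write X = Σ X_I over the C(148, 2) = 10878 pairs i < j, with X_I the indicator of one inversion.
There are 10878 indicators.
For each fixed pair i < j, the values π(i) and π(j) are two distinct elements of {1, …, 148} in uniformly random order; by symmetry P[π(i) > π(j)] = 1/2.
By linearity: E[X] = 10878 · (1/2) = C(148, 2) · (1/2) = 10878/2 = 5439 ≈ 5439.00000.

E[X] = 5439 = 5439.00000.


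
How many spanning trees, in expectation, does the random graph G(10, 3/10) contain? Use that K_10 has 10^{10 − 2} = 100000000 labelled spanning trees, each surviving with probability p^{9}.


K_10 has 10^{10 − 2} = 100000000 labelled spanning trees.
For each such spanning tree H, let X_H = 1 if all 9 edges of H are present in G. Then P[X_H = 1] = p^{9} = (3/10)^{9} = 19683/1000000000.
By linearity: E[X] = Σ_H E[X_H] = 100000000 · p^{9} = 100000000 · 19683/1000000000 = 19683/10.
Numerically: E[X] ≈ 1.97e+03.

E[X] = 100000000 · (3/10)^{9} = 19683/10 ≈ 1.97e+03.


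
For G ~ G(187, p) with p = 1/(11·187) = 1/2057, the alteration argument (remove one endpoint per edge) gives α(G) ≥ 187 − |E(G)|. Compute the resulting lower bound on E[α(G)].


E[|E(G)|] = C(187, 2)·p = 17391 · (1/2057) = 93/11.
E[α(G)] ≥ n − E[|E(G)|] = 187 − 93/11 = 1964/11.
Numerically: ≈ 178.545.
(This is only a lower bound; the true E[α(G)] may be larger.)

E[α(G)] ≥ 1964/11 ≈ 178.545.


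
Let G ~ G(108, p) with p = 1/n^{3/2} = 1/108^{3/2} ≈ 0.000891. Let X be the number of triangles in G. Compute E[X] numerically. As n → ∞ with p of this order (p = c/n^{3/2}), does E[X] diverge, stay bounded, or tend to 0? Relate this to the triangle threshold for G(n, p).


Number of potential triangles: C(108, 3) = 204156.
Each occurs with probability p³ ≈ (0.000891)³ ≈ 7.072828e-10.
By linearity: E[X] = C(108, 3)·p³ ≈ 204156 · 7.072828e-10 ≈ 0.0001.
Since α = 3/2 > 1, p = c/n^{3/2} = o(1/n) is below the triangle threshold p ~ 1/n. Asymptotically E[X] ~ (c³/6)·n^{3(1−α)} = (1³/6)·n^{-1.5} → 0, so by Markov's inequality G has no triangles w.h.p.

E[X] ≈ 0.0001; in regime p = Θ(1/n^{3/2}) E[X] tends to 0 (below the triangle threshold p ~ 1/n).


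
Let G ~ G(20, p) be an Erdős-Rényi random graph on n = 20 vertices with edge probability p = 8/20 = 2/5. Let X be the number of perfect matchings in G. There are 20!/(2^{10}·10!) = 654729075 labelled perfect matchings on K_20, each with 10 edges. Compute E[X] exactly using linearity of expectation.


K_20 has 20!/(2^{10}·10!) = 654729075 labelled perfect matchings.
For each such perfect matching H, let X_H = 1 if all 10 edges of H are present in G. Then P[X_H = 1] = p^{10} = (2/5)^{10} = 1024/9765625.
By linearity of expectation: E[X] = Σ_H E[X_H] = 654729075 · p^{10} = 654729075 · 1024/9765625 = 26817702912/390625.
Numerically: E[X] ≈ 6.87e+04.

E[X] = 654729075 · (2/5)^{10} = 26817702912/390625 ≈ 6.87e+04.


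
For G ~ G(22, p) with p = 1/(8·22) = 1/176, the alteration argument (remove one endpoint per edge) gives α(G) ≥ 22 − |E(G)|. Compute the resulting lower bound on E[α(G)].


E[|E(G)|] = C(22, 2)·p = 231 · (1/176) = 21/16.
E[α(G)] ≥ n − E[|E(G)|] = 22 − 21/16 = 331/16.
Numerically: ≈ 20.6875.
(This is only a lower bound; the true E[α(G)] may be larger.)

E[α(G)] ≥ 331/16 ≈ 20.6875.


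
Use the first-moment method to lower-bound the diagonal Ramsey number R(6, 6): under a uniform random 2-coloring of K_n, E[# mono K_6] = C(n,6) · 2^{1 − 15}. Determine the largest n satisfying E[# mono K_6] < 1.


We need C(n, 6) · 2^{1 − 15} < 1, i.e. C(n, 6) < 2^{15 − 1} = 16384.
Check values of n near the boundary:
  n = 13: C(13, 6) = 1716; 1716 < 16384? YES
  n = 14: C(14, 6) = 3003; 3003 < 16384? YES
  n = 15: C(15, 6) = 5005; 5005 < 16384? YES
  n = 16: C(16, 6) = 8008; 8008 < 16384? YES
  n = 17: C(17, 6) = 12376; 12376 < 16384? YES
  n = 18: C(18, 6) = 18564; 18564 < 16384? NO
  n = 19: C(19, 6) = 27132; 27132 < 16384? NO
  n = 20: C(20, 6) = 38760; 38760 < 16384? NO
The largest n with C(n, 6) < 16384 is n = 17 (where E[X] = 1547/2048 ≈ 0.755). Hence R(6, 6) > 17, i.e. R(6, 6) ≥ 18.

Largest n = 17; hence R(6, 6) > 17.


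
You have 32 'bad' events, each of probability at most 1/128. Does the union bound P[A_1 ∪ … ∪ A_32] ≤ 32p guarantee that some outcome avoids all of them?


Union bound: P[∪_{i=1}^{32} A_i] ≤ Σ_i P[A_i] ≤ 32·p = 32·(1/128) = 1/4.
Numerically: 1/4 ≈ 0.25000.
Is 1/4 < 1? YES.
Since P[∪ A_i] ≤ 1/4 < 1, the complement has P[∩ A_i^c] ≥ 1 − 1/4 = 3/4 > 0, so some outcome avoids every A_i.

32·p = 1/4 ≈ 0.25000; existence CERTIFIED by the union bound.


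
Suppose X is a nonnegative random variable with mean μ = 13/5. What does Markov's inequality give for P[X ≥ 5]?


μ = E[X] = 13/5, a = 5.
Markov: P[X ≥ 5] ≤ μ/a = (13/5)/5 = 13/25.
Numerically: ≈ 0.52000.
(Since a = 5 > μ = 2.60000, the bound 13/25 is < 1 and informative.)

P[X ≥ 5] ≤ 13/25 ≈ 0.52000.


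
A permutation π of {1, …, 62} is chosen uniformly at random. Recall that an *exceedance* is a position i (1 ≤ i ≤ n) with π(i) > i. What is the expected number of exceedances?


Write X = Σ_{i=1}^{62} X_i, where X_i = 1_{π(i) > i}.
For each fixed i, π(i) is uniform over {1, …, 62} (marginal of a uniform permutation), so P[π(i) > i] = (n − i)/n. Summing: Σ_{i=1}^{62} (n − i)/n = (0 + 1 + … + 61)/62 = 62(62 − 1)/(2·62) = (62 − 1)/2.
Hence E[X] = Σ_{i=1}^{62} (62 − i)/62 = 61/2 ≈ 30.500.

E[X] = 61/2 = 30.500.


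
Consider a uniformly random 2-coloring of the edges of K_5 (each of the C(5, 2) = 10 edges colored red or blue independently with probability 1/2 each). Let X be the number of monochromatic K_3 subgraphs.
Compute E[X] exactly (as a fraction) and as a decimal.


Let X = Σ_S X_S over the C(5, 3) = 10 subsets S of size 3, where X_S = 1 if the K_3 on S is monochromatic.
For a fixed S, the K_3 on S has C(3, 2) = 3 edges. P[all 3 edges red] = (1/2)^3, and likewise for blue, so P[monochromatic] = 2·(1/2)^3 = 2^{1 − 3} = 1/4.
By linearity: E[X] = C(5, 3) · 2^{1 − 3} = 10 · 1/4 = 5/2.
Numerically: E[X] ≈ 2.500.

E[X] = C(5,3)·2^(1−C(3,2)) = 5/2 ≈ 2.500.


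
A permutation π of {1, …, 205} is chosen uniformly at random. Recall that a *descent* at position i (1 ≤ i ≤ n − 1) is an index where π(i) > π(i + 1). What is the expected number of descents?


Write X = Σ X_I over i = 1, …, 204, with X_I the indicator of one descent.
There are 204 indicators.
For each fixed i, the pair (π(i), π(i+1)) is a uniformly random ordered pair of distinct values from {1, …, 205}; by symmetry P[π(i) > π(i+1)] = 1/2.
By linearity: E[X] = 204 · (1/2) = (205 − 1) · (1/2) = 102 ≈ 102.000.

E[X] = 102 = 102.000.


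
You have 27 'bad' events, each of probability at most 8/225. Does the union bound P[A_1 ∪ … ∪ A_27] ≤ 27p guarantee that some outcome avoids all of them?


Union bound: P[∪_{i=1}^{27} A_i] ≤ Σ_i P[A_i] ≤ 27·p = 27·(8/225) = 24/25.
Numerically: 24/25 ≈ 0.9600000.
Is 24/25 < 1? YES.
Since P[∪ A_i] ≤ 24/25 < 1, the complement has P[∩ A_i^c] ≥ 1 − 24/25 = 1/25 > 0, so some outcome avoids every A_i.

27·p = 24/25 ≈ 0.9600000; existence CERTIFIED by the union bound.


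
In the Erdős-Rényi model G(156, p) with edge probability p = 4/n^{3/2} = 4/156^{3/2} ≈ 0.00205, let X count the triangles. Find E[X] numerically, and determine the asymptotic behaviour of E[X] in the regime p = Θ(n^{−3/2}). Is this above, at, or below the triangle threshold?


Number of potential triangles: C(156, 3) = 620620.
Each occurs with probability p³ ≈ (0.00205)³ ≈ 8.65206e-09.
By linearity: E[X] = C(156, 3)·p³ ≈ 620620 · 8.65206e-09 ≈ 0.005.
Since α = 3/2 > 1, p = c/n^{3/2} = o(1/n) is below the triangle threshold p ~ 1/n. Asymptotically E[X] ~ (c³/6)·n^{3(1−α)} = (4³/6)·n^{-1.5} → 0, so by Markov's inequality G has no triangles w.h.p.

E[X] ≈ 0.005; in regime p = Θ(1/n^{3/2}) E[X] tends to 0 (below the triangle threshold p ~ 1/n).


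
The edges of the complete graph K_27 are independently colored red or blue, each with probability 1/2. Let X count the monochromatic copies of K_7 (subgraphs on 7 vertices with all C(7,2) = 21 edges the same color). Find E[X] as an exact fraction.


Let X = Σ_S X_S over the C(27, 7) = 888030 subsets S of size 7, where X_S = 1 if the K_7 on S is monochromatic.
For a fixed S, the K_7 on S has C(7, 2) = 21 edges. P[all 21 edges red] = (1/2)^21, and likewise for blue, so P[monochromatic] = 2·(1/2)^21 = 2^{1 − 21} = 1/1048576.
By linearity: E[X] = C(27, 7) · 2^{1 − 21} = 888030 · 1/1048576 = 444015/524288.
Numerically: E[X] ≈ 0.84689.

E[X] = C(27,7)·2^(1−C(7,2)) = 444015/524288 ≈ 0.84689.


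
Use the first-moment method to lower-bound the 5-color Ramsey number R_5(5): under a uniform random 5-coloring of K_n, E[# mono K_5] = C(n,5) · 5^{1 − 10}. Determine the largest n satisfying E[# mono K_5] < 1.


We need C(n, 5) · 5^{1 − 10} < 1, i.e. C(n, 5) < 5^{10 − 1} = 1953125.
Check values of n near the boundary:
  n = 45: C(45, 5) = 1221759; 1221759 < 1953125? YES
  n = 46: C(46, 5) = 1370754; 1370754 < 1953125? YES
  n = 47: C(47, 5) = 1533939; 1533939 < 1953125? YES
  n = 48: C(48, 5) = 1712304; 1712304 < 1953125? YES
  n = 49: C(49, 5) = 1906884; 1906884 < 1953125? YES
  n = 50: C(50, 5) = 2118760; 2118760 < 1953125? NO
  n = 51: C(51, 5) = 2349060; 2349060 < 1953125? NO
  n = 52: C(52, 5) = 2598960; 2598960 < 1953125? NO
The largest n with C(n, 5) < 1953125 is n = 49 (where E[X] = 1906884/1953125 ≈ 0.97632). Hence R_5(5) > 49, i.e. R_5(5) ≥ 50.

Largest n = 49; hence R_5(5) > 49.


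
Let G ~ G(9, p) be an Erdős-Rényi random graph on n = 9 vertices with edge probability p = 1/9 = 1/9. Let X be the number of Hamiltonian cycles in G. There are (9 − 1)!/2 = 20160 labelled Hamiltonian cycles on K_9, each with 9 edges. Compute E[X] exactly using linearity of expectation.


K_9 has (9 − 1)!/2 = 20160 labelled Hamiltonian cycles.
For each such Hamiltonian cycle H, let X_H = 1 if all 9 edges of H are present in G. Then P[X_H = 1] = p^{9} = (1/9)^{9} = 1/387420489.
Summing the indicators: E[X] = Σ_H E[X_H] = 20160 · p^{9} = 20160 · 1/387420489 = 2240/43046721.
Numerically: E[X] ≈ 5.2e-05.

E[X] = 20160 · (1/9)^{9} = 2240/43046721 ≈ 5.2e-05.


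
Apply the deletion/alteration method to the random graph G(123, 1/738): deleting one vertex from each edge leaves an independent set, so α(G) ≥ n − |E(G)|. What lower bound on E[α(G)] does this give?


E[|E(G)|] = C(123, 2)·p = 7503 · (1/738) = 61/6.
E[α(G)] ≥ n − E[|E(G)|] = 123 − 61/6 = 677/6.
Numerically: ≈ 112.8333.
(This is only a lower bound; the true E[α(G)] may be larger.)

E[α(G)] ≥ 677/6 ≈ 112.8333.


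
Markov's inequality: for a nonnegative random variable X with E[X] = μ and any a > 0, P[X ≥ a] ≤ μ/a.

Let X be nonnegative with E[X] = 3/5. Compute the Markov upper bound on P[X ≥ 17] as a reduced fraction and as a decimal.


μ = E[X] = 3/5, a = 17.
Markov: P[X ≥ 17] ≤ μ/a = (3/5)/17 = 3/85.
Numerically: ≈ 0.0353.
(Since a = 17 > μ = 0.6000, the bound 3/85 is < 1 and informative.)

P[X ≥ 17] ≤ 3/85 ≈ 0.0353.
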